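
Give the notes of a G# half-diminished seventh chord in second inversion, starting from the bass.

Spelling G# half-diminished seventh: G#–B–D–F#. In second inversion the fifth is bass, giving D, F#, G#, B from the bottom.

D, F#, G#, B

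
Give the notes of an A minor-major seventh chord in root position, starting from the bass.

A, C, E, G#

A minor-major seventh is A–C–E–G#. Root position puts the root (A) in the bass, with the remaining tones above: A, C, E, G#.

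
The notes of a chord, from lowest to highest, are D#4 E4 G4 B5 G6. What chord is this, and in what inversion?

E minor-major seventh, third inversion

The distinct note names are D#, E, G, B. Stacked in thirds they read E–G–B–D#, which is a minor-major seventh chord on E.
D# is the seventh of E minor-major seventh; seventh in the bass means third inversion (figured bass 4/2).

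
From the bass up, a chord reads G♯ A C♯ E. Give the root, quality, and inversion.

A major seventh, third inversion

The distinct note names are G#, A, C#, E. Stacked in thirds they read A–C#–E–G#, which is a major seventh chord on A.
With the seventh (G#) in the bass, the chord is in third inversion (figured bass 4/2).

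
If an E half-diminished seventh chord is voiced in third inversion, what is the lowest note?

E half-diminished seventh is E–G–Bb–D. Third inversion places the seventh in the bass: D.

D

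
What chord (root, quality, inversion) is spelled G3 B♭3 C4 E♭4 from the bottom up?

C minor seventh, second inversion

The pitch classes G, Bb, C, Eb arrange in thirds as C–Eb–G–Bb: a C minor seventh chord.
G is the fifth of C minor seventh; fifth in the bass means second inversion (figured bass 4/3).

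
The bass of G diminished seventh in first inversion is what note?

Bb

In first inversion the third is lowest. For G diminished seventh (G–Bb–Db–Fb) that is Bb.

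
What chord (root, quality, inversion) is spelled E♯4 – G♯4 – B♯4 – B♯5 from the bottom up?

The distinct note names are E#, G#, B#. Stacked in thirds they read E#–G#–B#, which is a minor triad on E#.
The lowest note is E#, the root of the chord, so this is root position (figured bass 5/3).

E# minor, root position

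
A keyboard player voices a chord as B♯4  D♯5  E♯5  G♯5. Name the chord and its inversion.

The pitch classes B#, D#, E#, G# arrange in thirds as E#–G#–B#–D#: an E# minor seventh chord.
B# is the fifth of E# minor seventh; fifth in the bass means second inversion (figured bass 4/3).

E# minor seventh, second inversion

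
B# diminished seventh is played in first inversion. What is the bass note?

In first inversion the third is lowest. For B# diminished seventh (B#–D#–F#–A) that is D#.

D#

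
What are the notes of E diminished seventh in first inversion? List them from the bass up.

G, Bb, Db, E

The chord tones are E–G–Bb–Db. With the third (G) lowest for first inversion: G, Bb, Db, E.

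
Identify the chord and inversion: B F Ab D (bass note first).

B diminished seventh, root position

Reducing to letter names: B, F, Ab, D. These stack in thirds as B–D–F–Ab — a B diminished seventh chord.
The lowest note is B, the root of the chord, so this is root position (figured bass 7).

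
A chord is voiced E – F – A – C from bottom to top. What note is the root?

The distinct letter names are E, F, A, C. Arranged as a stack of thirds they read F–A–C–E, so F is the root (an F major seventh chord).

F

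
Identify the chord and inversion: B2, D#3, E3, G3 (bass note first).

The distinct note names are B, D#, E, G. Stacked in thirds they read E–G–B–D#, which is a minor-major seventh chord on E.
B is the fifth of E minor-major seventh; fifth in the bass means second inversion (figured bass 4/3).

E minor-major seventh, second inversion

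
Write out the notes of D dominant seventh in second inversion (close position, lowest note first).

A, C, D, F#

Spelling D dominant seventh: D–F#–A–C. In second inversion the fifth is bass, giving A, C, D, F# from the bottom.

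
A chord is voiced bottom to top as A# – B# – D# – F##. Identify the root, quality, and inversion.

The distinct note names are A#, B#, D#, F##. Stacked in thirds they read B#–D#–F##–A#, which is a minor seventh chord on B#.
A# is the seventh of B# minor seventh; seventh in the bass means third inversion (figured bass 4/2).

B# minor seventh, third inversion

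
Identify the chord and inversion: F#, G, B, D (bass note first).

The distinct note names are F#, G, B, D. Stacked in thirds they read G–B–D–F#, which is a major seventh chord on G.
With the seventh (F#) in the bass, the chord is in third inversion (figured bass 4/2).

G major seventh, third inversion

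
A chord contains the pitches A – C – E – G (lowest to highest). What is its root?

A

The distinct letter names are A, C, E, G. Arranged as a stack of thirds they read A–C–E–G, so A is the root (an A minor seventh chord).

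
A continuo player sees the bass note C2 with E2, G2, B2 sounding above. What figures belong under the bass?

7

The notes C, E, G, B stack in thirds as C–E–G–B — a C major seventh chord. The bass C is the root, so this is root position: figured 7.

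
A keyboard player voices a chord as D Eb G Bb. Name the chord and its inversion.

Reducing to letter names: D, Eb, G, Bb. These stack in thirds as Eb–G–Bb–D — an Eb major seventh chord.
D is the seventh of Eb major seventh; seventh in the bass means third inversion (figured bass 4/2).

Eb major seventh, third inversion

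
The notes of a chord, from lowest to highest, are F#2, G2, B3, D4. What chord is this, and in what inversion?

G major seventh, third inversion

The distinct note names are F#, G, B, D. Stacked in thirds they read G–B–D–F#, which is a major seventh chord on G.
The lowest note is F#, the seventh of the chord, so this is third inversion (figured bass 4/2).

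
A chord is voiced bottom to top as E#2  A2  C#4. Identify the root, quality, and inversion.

Reducing to letter names: E#, A, C#. These stack in thirds as A–C#–E# — an A augmented triad.
The lowest note is E#, the fifth of the chord, so this is second inversion (figured bass 6/4).

A augmented, second inversion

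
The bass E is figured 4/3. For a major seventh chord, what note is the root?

A

The figures 4/3 mean the fifth of the chord is in the bass. If E is the fifth of a major seventh chord, the root is A (chord tones A–C#–E–G#).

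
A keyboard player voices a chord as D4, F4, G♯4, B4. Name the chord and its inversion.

The pitch classes D, F, G#, B arrange in thirds as G#–B–D–F: a G# diminished seventh chord.
The lowest note is D, the fifth of the chord, so this is second inversion (figured bass 4/3).

G# diminished seventh, second inversion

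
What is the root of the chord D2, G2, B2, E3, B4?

The distinct letter names are D, G, B, E. Arranged as a stack of thirds they read E–G–B–D, so E is the root (an E minor seventh chord).

E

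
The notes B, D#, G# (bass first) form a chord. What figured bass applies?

6

The notes B, D#, G# stack in thirds as G#–B–D# — a G# minor triad. The bass B is the third, so this is first inversion: figured 6.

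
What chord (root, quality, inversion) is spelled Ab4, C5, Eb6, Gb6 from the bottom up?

Ab dominant seventh, root position

The pitch classes Ab, C, Eb, Gb arrange in thirds as Ab–C–Eb–Gb: an Ab dominant seventh chord.
With the root (Ab) in the bass, the chord is in root position (figured bass 7).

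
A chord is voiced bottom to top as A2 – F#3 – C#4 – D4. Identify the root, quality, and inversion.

The pitch classes A, F#, C#, D arrange in thirds as D–F#–A–C#: a D major seventh chord.
The lowest note is A, the fifth of the chord, so this is second inversion (figured bass 4/3).

D major seventh, second inversion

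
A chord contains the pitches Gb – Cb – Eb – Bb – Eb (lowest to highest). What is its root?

Gb, Cb, Eb, Bb are the tones of a Cb major seventh chord (Cb–Eb–Gb–Bb), making Cb the root.

Cb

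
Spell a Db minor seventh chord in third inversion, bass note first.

Cb, Db, Fb, Ab

The chord tones are Db–Fb–Ab–Cb. With the seventh (Cb) lowest for third inversion: Cb, Db, Fb, Ab.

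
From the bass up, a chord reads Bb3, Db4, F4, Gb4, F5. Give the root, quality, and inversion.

Gb major seventh, first inversion

The distinct note names are Bb, Db, F, Gb. Stacked in thirds they read Gb–Bb–Db–F, which is a major seventh chord on Gb.
The lowest note is Bb, the third of the chord, so this is first inversion (figured bass 6/5).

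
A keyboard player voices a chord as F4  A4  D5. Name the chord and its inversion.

Reducing to letter names: F, A, D. These stack in thirds as D–F–A — a D minor triad.
F is the third of D minor; third in the bass means first inversion (figured bass 6).

D minor, first inversion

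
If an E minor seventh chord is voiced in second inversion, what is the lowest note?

E minor seventh is E–G–B–D. Second inversion places the fifth in the bass: B.

B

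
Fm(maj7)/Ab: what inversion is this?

Fm(maj7)/Ab means F minor-major seventh with Ab in the bass. Ab is the third of F minor-major seventh (F–Ab–C–E), so this is first inversion.

first inversion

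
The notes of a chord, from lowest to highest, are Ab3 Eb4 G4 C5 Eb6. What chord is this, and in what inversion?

Ab major seventh, root position

Reducing to letter names: Ab, Eb, G, C. These stack in thirds as Ab–C–Eb–G — an Ab major seventh chord.
Ab is the root of Ab major seventh; root in the bass means root position (figured bass 7).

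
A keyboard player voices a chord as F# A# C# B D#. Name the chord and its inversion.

B major ninth, second inversion

The pitch classes F#, A#, C#, B, D# arrange in thirds as B–D#–F#–A#–C#: a B major ninth chord.
The lowest note is F#, the fifth of the chord, so this is second inversion.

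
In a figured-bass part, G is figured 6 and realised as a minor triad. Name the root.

E

The figures 6 mean the third of the chord is in the bass. If G is the third of a minor triad, the root is E (chord tones E–G–B).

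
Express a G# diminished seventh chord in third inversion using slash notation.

G#dim7/F

Third inversion of G# diminished seventh has the seventh (F) in the bass. As a slash chord: G#dim7/F.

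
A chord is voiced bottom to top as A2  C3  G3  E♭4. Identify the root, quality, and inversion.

A half-diminished seventh, root position

The distinct note names are A, C, G, Eb. Stacked in thirds they read A–C–Eb–G, which is a half-diminished seventh chord on A.
The lowest note is A, the root of the chord, so this is root position (figured bass 7).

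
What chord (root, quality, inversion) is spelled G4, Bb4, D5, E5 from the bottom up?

E half-diminished seventh, first inversion

The pitch classes G, Bb, D, E arrange in thirds as E–G–Bb–D: an E half-diminished seventh chord.
The lowest note is G, the third of the chord, so this is first inversion (figured bass 6/5).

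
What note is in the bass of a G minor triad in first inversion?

Bb

G minor is G–Bb–D. First inversion places the third in the bass: Bb.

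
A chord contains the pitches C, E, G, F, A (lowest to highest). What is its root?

The distinct letter names are C, E, G, F, A. Arranged as a stack of thirds they read F–A–C–E–G, so F is the root (an F major ninth chord).

F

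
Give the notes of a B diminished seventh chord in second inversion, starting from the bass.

B diminished seventh is B–D–F–Ab. Second inversion puts the fifth (F) in the bass, with the remaining tones above: F, Ab, B, D.

F, Ab, B, D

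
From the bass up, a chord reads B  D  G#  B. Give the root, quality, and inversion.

Reducing to letter names: B, D, G#. These stack in thirds as G#–B–D — a G# diminished triad.
With the third (B) in the bass, the chord is in first inversion (figured bass 6).

G# diminished, first inversion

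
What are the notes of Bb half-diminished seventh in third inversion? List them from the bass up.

Ab, Bb, Db, Fb

Spelling Bb half-diminished seventh: Bb–Db–Fb–Ab. In third inversion the seventh is bass, giving Ab, Bb, Db, Fb from the bottom.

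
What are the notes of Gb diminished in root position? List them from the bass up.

Gb, Bbb, Dbb

Spelling Gb diminished: Gb–Bbb–Dbb. In root position the root is bass, giving Gb, Bbb, Dbb from the bottom.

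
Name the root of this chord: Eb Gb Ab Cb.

Ab

Reordering Eb, Gb, Ab, Cb into stacked thirds gives Ab–Cb–Eb–Gb; the bottom of that stack, Ab, is the root.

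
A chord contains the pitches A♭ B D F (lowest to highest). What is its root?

The distinct letter names are Ab, B, D, F. Arranged as a stack of thirds they read B–D–F–Ab, so B is the root (a B diminished seventh chord).

B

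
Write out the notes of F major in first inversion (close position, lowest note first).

A, C, F

The chord tones are F–A–C. With the third (A) lowest for first inversion: A, C, F.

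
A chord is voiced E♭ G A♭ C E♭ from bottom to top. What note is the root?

Ab

The distinct letter names are Eb, G, Ab, C. Arranged as a stack of thirds they read Ab–C–Eb–G, so Ab is the root (an Ab major seventh chord).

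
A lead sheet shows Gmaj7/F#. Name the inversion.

Gmaj7/F# means G major seventh with F# in the bass. F# is the seventh of G major seventh (G–B–D–F#), so this is third inversion.

third inversion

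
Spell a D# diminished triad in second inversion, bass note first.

The chord tones are D#–F#–A. With the fifth (A) lowest for second inversion: A, D#, F#.

A, D#, F#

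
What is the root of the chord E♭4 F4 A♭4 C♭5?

F

Eb, F, Ab, Cb are the tones of an F half-diminished seventh chord (F–Ab–Cb–Eb), making F the root.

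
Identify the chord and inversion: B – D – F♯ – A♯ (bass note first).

The distinct note names are B, D, F#, A#. Stacked in thirds they read B–D–F#–A#, which is a minor-major seventh chord on B.
With the root (B) in the bass, the chord is in root position (figured bass 7).

B minor-major seventh, root position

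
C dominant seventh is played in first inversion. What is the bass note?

C dominant seventh is C–E–G–Bb. First inversion places the third in the bass: E.

E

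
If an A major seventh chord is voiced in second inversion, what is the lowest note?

E

In second inversion the fifth is lowest. For A major seventh (A–C#–E–G#) that is E.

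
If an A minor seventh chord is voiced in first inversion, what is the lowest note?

C

A minor seventh is A–C–E–G. First inversion places the third in the bass: C.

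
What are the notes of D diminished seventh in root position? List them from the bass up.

D, F, Ab, Cb

Spelling D diminished seventh: D–F–Ab–Cb. In root position the root is bass, giving D, F, Ab, Cb from the bottom.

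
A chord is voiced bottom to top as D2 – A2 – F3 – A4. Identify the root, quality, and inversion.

The pitch classes D, A, F arrange in thirds as D–F–A: a D minor triad.
With the root (D) in the bass, the chord is in root position (figured bass 5/3).

D minor, root position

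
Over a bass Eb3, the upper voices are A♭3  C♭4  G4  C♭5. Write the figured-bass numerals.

4/3

The notes Eb, Ab, Cb, G stack in thirds as Ab–Cb–Eb–G — an Ab minor-major seventh chord. The bass Eb is the fifth, so this is second inversion: figured 4/3.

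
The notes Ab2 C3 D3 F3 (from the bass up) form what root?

Reordering Ab, C, D, F into stacked thirds gives D–F–Ab–C; the bottom of that stack, D, is the root.

D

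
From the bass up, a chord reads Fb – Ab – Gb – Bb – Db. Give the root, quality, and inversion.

Reducing to letter names: Fb, Ab, Gb, Bb, Db. These stack in thirds as Gb–Bb–Db–Fb–Ab — a Gb dominant ninth chord.
Fb is the seventh of Gb dominant ninth; seventh in the bass means third inversion.

Gb dominant ninth, third inversion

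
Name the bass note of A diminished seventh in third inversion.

A diminished seventh is A–C–Eb–Gb. Third inversion places the seventh in the bass: Gb.

Gb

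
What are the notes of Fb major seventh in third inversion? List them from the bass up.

Eb, Fb, Ab, Cb

Fb major seventh is Fb–Ab–Cb–Eb. Third inversion puts the seventh (Eb) in the bass, with the remaining tones above: Eb, Fb, Ab, Cb.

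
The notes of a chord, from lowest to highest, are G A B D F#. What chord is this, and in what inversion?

Reducing to letter names: G, A, B, D, F#. These stack in thirds as G–B–D–F#–A — a G major ninth chord.
The lowest note is G, the root of the chord, so this is root position.

G major ninth, root position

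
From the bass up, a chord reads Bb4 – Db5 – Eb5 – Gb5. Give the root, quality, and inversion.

Eb minor seventh, second inversion

Reducing to letter names: Bb, Db, Eb, Gb. These stack in thirds as Eb–Gb–Bb–Db — an Eb minor seventh chord.
With the fifth (Bb) in the bass, the chord is in second inversion (figured bass 4/3).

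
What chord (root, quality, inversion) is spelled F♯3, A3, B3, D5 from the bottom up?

The pitch classes F#, A, B, D arrange in thirds as B–D–F#–A: a B minor seventh chord.
With the fifth (F#) in the bass, the chord is in second inversion (figured bass 4/3).

B minor seventh, second inversion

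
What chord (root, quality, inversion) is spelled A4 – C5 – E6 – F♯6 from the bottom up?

Reducing to letter names: A, C, E, F#. These stack in thirds as F#–A–C–E — an F# half-diminished seventh chord.
A is the third of F# half-diminished seventh; third in the bass means first inversion (figured bass 6/5).

F# half-diminished seventh, first inversion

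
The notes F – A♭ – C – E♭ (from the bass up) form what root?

F

Reordering F, Ab, C, Eb into stacked thirds gives F–Ab–C–Eb; the bottom of that stack, F, is the root.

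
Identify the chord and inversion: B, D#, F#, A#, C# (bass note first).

The distinct note names are B, D#, F#, A#, C#. Stacked in thirds they read B–D#–F#–A#–C#, which is a major ninth chord on B.
With the root (B) in the bass, the chord is in root position.

B major ninth, root position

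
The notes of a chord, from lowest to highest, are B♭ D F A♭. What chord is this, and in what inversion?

The distinct note names are Bb, D, F, Ab. Stacked in thirds they read Bb–D–F–Ab, which is a dominant seventh chord on Bb.
With the root (Bb) in the bass, the chord is in root position (figured bass 7).

Bb dominant seventh, root position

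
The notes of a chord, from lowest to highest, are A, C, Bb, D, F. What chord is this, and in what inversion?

Reducing to letter names: A, C, Bb, D, F. These stack in thirds as Bb–D–F–A–C — a Bb major ninth chord.
With the seventh (A) in the bass, the chord is in third inversion.

Bb major ninth, third inversion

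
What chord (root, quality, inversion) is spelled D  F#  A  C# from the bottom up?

The distinct note names are D, F#, A, C#. Stacked in thirds they read D–F#–A–C#, which is a major seventh chord on D.
With the root (D) in the bass, the chord is in root position (figured bass 7).

D major seventh, root position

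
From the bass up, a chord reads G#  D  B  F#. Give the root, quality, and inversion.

The pitch classes G#, D, B, F# arrange in thirds as G#–B–D–F#: a G# half-diminished seventh chord.
G# is the root of G# half-diminished seventh; root in the bass means root position (figured bass 7).

G# half-diminished seventh, root position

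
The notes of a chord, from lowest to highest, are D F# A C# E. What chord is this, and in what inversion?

D major ninth, root position

The pitch classes D, F#, A, C#, E arrange in thirds as D–F#–A–C#–E: a D major ninth chord.
The lowest note is D, the root of the chord, so this is root position.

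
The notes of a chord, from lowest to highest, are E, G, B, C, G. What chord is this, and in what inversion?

The distinct note names are E, G, B, C. Stacked in thirds they read C–E–G–B, which is a major seventh chord on C.
E is the third of C major seventh; third in the bass means first inversion (figured bass 6/5).

C major seventh, first inversion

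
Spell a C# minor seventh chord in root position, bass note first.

The chord tones are C#–E–G#–B. With the root (C#) lowest for root position: C#, E, G#, B.

C#, E, G#, B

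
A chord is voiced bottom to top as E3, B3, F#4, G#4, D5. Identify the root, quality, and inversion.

The distinct note names are E, B, F#, G#, D. Stacked in thirds they read E–G#–B–D–F#, which is a dominant ninth chord on E.
The lowest note is E, the root of the chord, so this is root position.

E dominant ninth, root position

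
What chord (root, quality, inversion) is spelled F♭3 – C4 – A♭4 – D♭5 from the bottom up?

The distinct note names are Fb, C, Ab, Db. Stacked in thirds they read Db–Fb–Ab–C, which is a minor-major seventh chord on Db.
Fb is the third of Db minor-major seventh; third in the bass means first inversion (figured bass 6/5).

Db minor-major seventh, first inversion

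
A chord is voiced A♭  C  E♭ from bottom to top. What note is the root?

Reordering Ab, C, Eb into stacked thirds gives Ab–C–Eb; the bottom of that stack, Ab, is the root.

Ab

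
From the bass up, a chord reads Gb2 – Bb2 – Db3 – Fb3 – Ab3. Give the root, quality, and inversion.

The distinct note names are Gb, Bb, Db, Fb, Ab. Stacked in thirds they read Gb–Bb–Db–Fb–Ab, which is a dominant ninth chord on Gb.
Gb is the root of Gb dominant ninth; root in the bass means root position.

Gb dominant ninth, root position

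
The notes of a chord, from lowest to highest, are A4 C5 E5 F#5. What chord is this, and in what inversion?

Reducing to letter names: A, C, E, F#. These stack in thirds as F#–A–C–E — an F# half-diminished seventh chord.
With the third (A) in the bass, the chord is in first inversion (figured bass 6/5).

F# half-diminished seventh, first inversion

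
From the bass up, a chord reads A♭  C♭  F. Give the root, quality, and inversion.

The pitch classes Ab, Cb, F arrange in thirds as F–Ab–Cb: an F diminished triad.
With the third (Ab) in the bass, the chord is in first inversion (figured bass 6).

F diminished, first inversion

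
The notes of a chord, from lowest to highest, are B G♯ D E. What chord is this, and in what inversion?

The pitch classes B, G#, D, E arrange in thirds as E–G#–B–D: an E dominant seventh chord.
B is the fifth of E dominant seventh; fifth in the bass means second inversion (figured bass 4/3).

E dominant seventh, second inversion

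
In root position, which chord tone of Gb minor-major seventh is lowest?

In root position the root is lowest. For Gb minor-major seventh (Gb–Bbb–Db–F) that is Gb.

Gb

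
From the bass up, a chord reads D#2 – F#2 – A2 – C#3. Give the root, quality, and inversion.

D# half-diminished seventh, root position

The pitch classes D#, F#, A, C# arrange in thirds as D#–F#–A–C#: a D# half-diminished seventh chord.
D# is the root of D# half-diminished seventh; root in the bass means root position (figured bass 7).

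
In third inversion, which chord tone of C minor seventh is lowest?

C minor seventh is C–Eb–G–Bb. Third inversion places the seventh in the bass: Bb.

Bb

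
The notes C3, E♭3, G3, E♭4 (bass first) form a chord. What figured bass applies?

The notes C, Eb, G stack in thirds as C–Eb–G — a C minor triad. The bass C is the root, so this is root position: figured 5/3.

5/3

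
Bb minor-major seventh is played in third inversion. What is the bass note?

A

In third inversion the seventh is lowest. For Bb minor-major seventh (Bb–Db–F–A) that is A.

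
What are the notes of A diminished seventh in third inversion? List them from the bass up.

Gb, A, C, Eb

Spelling A diminished seventh: A–C–Eb–Gb. In third inversion the seventh is bass, giving Gb, A, C, Eb from the bottom.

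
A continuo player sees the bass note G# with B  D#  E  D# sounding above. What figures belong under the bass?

The notes G#, B, D#, E stack in thirds as E–G#–B–D# — an E major seventh chord. The bass G# is the third, so this is first inversion: figured 6/5.

6/5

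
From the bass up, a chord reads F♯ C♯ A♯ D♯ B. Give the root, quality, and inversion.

Reducing to letter names: F#, C#, A#, D#, B. These stack in thirds as B–D#–F#–A#–C# — a B major ninth chord.
F# is the fifth of B major ninth; fifth in the bass means second inversion.

B major ninth, second inversion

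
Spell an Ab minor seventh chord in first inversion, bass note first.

Spelling Ab minor seventh: Ab–Cb–Eb–Gb. In first inversion the third is bass, giving Cb, Eb, Gb, Ab from the bottom.

Cb, Eb, Gb, Ab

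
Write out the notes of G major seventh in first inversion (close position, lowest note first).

Spelling G major seventh: G–B–D–F#. In first inversion the third is bass, giving B, D, F#, G from the bottom.

B, D, F#, G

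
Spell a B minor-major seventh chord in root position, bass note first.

B, D, F#, A#

Spelling B minor-major seventh: B–D–F#–A#. In root position the root is bass, giving B, D, F#, A# from the bottom.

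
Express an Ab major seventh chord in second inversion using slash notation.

Abmaj7/Eb

Second inversion of Ab major seventh has the fifth (Eb) in the bass. As a slash chord: Abmaj7/Eb.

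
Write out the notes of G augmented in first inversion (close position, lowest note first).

The chord tones are G–B–D#. With the third (B) lowest for first inversion: B, D#, G.

B, D#, G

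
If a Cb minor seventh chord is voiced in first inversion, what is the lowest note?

Ebb

The third of Cb minor seventh (Cb–Ebb–Gb–Bbb) is Ebb; that is the bass in first inversion.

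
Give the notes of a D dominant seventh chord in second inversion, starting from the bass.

A, C, D, F#

Spelling D dominant seventh: D–F#–A–C. In second inversion the fifth is bass, giving A, C, D, F# from the bottom.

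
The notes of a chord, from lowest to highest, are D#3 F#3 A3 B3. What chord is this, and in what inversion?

Reducing to letter names: D#, F#, A, B. These stack in thirds as B–D#–F#–A — a B dominant seventh chord.
With the third (D#) in the bass, the chord is in first inversion (figured bass 6/5).

B dominant seventh, first inversion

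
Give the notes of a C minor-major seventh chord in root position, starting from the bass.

C, Eb, G, B

Spelling C minor-major seventh: C–Eb–G–B. In root position the root is bass, giving C, Eb, G, B from the bottom.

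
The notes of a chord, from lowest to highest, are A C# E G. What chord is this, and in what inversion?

The distinct note names are A, C#, E, G. Stacked in thirds they read A–C#–E–G, which is a dominant seventh chord on A.
The lowest note is A, the root of the chord, so this is root position (figured bass 7).

A dominant seventh, root position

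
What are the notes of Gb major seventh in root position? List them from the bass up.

Gb, Bb, Db, F

Spelling Gb major seventh: Gb–Bb–Db–F. In root position the root is bass, giving Gb, Bb, Db, F from the bottom.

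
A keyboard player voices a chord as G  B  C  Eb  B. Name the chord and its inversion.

C minor-major seventh, second inversion

Reducing to letter names: G, B, C, Eb. These stack in thirds as C–Eb–G–B — a C minor-major seventh chord.
With the fifth (G) in the bass, the chord is in second inversion (figured bass 4/3).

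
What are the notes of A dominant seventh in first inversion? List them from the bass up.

The chord tones are A–C#–E–G. With the third (C#) lowest for first inversion: C#, E, G, A.

C#, E, G, A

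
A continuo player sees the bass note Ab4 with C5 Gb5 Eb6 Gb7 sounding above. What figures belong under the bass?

The notes Ab, C, Gb, Eb stack in thirds as Ab–C–Eb–Gb — an Ab dominant seventh chord. The bass Ab is the root, so this is root position: figured 7.

7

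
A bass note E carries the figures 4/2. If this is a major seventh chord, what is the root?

F

The figures 4/2 mean the seventh of the chord is in the bass. If E is the seventh of a major seventh chord, the root is F (chord tones F–A–C–E).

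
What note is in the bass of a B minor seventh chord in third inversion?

B minor seventh is B–D–F#–A. Third inversion places the seventh in the bass: A.

A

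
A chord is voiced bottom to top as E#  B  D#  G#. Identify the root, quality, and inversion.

The distinct note names are E#, B, D#, G#. Stacked in thirds they read E#–G#–B–D#, which is a half-diminished seventh chord on E#.
The lowest note is E#, the root of the chord, so this is root position (figured bass 7).

E# half-diminished seventh, root position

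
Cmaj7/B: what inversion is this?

Cmaj7/B means C major seventh with B in the bass. B is the seventh of C major seventh (C–E–G–B), so this is third inversion.

third inversion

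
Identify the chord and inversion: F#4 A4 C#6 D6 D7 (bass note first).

The pitch classes F#, A, C#, D arrange in thirds as D–F#–A–C#: a D major seventh chord.
With the third (F#) in the bass, the chord is in first inversion (figured bass 6/5).

D major seventh, first inversion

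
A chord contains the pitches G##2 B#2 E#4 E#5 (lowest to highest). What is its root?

Reordering G##, B#, E# into stacked thirds gives E#–G##–B#; the bottom of that stack, E#, is the root.

E#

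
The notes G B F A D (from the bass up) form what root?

Reordering G, B, F, A, D into stacked thirds gives G–B–D–F–A; the bottom of that stack, G, is the root.

G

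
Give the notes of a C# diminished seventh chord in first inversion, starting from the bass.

The chord tones are C#–E–G–Bb. With the third (E) lowest for first inversion: E, G, Bb, C#.

E, G, Bb, C#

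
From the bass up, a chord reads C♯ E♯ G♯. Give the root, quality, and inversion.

C# major, root position

Reducing to letter names: C#, E#, G#. These stack in thirds as C#–E#–G# — a C# major triad.
C# is the root of C# major; root in the bass means root position (figured bass 5/3).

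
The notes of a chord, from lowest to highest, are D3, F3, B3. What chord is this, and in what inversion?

B diminished, first inversion

Reducing to letter names: D, F, B. These stack in thirds as B–D–F — a B diminished triad.
With the third (D) in the bass, the chord is in first inversion (figured bass 6).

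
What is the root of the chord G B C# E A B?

A

G, B, C#, E, A are the tones of an A dominant ninth chord (A–C#–E–G–B), making A the root.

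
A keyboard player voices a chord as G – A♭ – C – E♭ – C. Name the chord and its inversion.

Reducing to letter names: G, Ab, C, Eb. These stack in thirds as Ab–C–Eb–G — an Ab major seventh chord.
The lowest note is G, the seventh of the chord, so this is third inversion (figured bass 4/2).

Ab major seventh, third inversion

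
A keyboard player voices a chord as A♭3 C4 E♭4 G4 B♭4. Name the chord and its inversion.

Reducing to letter names: Ab, C, Eb, G, Bb. These stack in thirds as Ab–C–Eb–G–Bb — an Ab major ninth chord.
The lowest note is Ab, the root of the chord, so this is root position.

Ab major ninth, root position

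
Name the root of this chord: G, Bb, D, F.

G

The distinct letter names are G, Bb, D, F. Arranged as a stack of thirds they read G–Bb–D–F, so G is the root (a G minor seventh chord).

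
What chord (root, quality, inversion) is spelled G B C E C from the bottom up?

The distinct note names are G, B, C, E. Stacked in thirds they read C–E–G–B, which is a major seventh chord on C.
G is the fifth of C major seventh; fifth in the bass means second inversion (figured bass 4/3).

C major seventh, second inversion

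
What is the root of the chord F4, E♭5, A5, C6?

F

Reordering F, Eb, A, C into stacked thirds gives F–A–C–Eb; the bottom of that stack, F, is the root.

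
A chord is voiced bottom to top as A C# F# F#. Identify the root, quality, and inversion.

F# minor, first inversion

Reducing to letter names: A, C#, F#. These stack in thirds as F#–A–C# — an F# minor triad.
The lowest note is A, the third of the chord, so this is first inversion (figured bass 6).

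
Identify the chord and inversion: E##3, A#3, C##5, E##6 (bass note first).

Reducing to letter names: E##, A#, C##. These stack in thirds as A#–C##–E## — an A# augmented triad.
With the fifth (E##) in the bass, the chord is in second inversion (figured bass 6/4).

A# augmented, second inversion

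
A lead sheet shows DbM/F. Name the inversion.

DbM/F means Db major with F in the bass. F is the third of Db major (Db–F–Ab), so this is first inversion.

first inversion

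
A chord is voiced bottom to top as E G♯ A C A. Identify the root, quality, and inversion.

The pitch classes E, G#, A, C arrange in thirds as A–C–E–G#: an A minor-major seventh chord.
E is the fifth of A minor-major seventh; fifth in the bass means second inversion (figured bass 4/3).

A minor-major seventh, second inversion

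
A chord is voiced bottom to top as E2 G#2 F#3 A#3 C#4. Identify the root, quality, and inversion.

The distinct note names are E, G#, F#, A#, C#. Stacked in thirds they read F#–A#–C#–E–G#, which is a dominant ninth chord on F#.
E is the seventh of F# dominant ninth; seventh in the bass means third inversion.

F# dominant ninth, third inversion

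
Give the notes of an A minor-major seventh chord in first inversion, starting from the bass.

Spelling A minor-major seventh: A–C–E–G#. In first inversion the third is bass, giving C, E, G#, A from the bottom.

C, E, G#, A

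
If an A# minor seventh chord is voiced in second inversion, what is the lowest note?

E#

In second inversion the fifth is lowest. For A# minor seventh (A#–C#–E#–G#) that is E#.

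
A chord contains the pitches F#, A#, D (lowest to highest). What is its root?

D

The distinct letter names are F#, A#, D. Arranged as a stack of thirds they read D–F#–A#, so D is the root (a D augmented triad).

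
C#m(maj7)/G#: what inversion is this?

second inversion

C#m(maj7)/G# means C# minor-major seventh with G# in the bass. G# is the fifth of C# minor-major seventh (C#–E–G#–B#), so this is second inversion.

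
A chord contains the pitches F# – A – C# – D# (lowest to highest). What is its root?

F#, A, C#, D# are the tones of a D# half-diminished seventh chord (D#–F#–A–C#), making D# the root.

D#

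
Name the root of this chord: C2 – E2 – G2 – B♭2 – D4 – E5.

The distinct letter names are C, E, G, Bb, D. Arranged as a stack of thirds they read C–E–G–Bb–D, so C is the root (a C dominant ninth chord).

C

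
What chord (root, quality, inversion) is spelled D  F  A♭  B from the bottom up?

B diminished seventh, first inversion

The pitch classes D, F, Ab, B arrange in thirds as B–D–F–Ab: a B diminished seventh chord.
The lowest note is D, the third of the chord, so this is first inversion (figured bass 6/5).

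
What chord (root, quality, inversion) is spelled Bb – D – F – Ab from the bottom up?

Bb dominant seventh, root position

The pitch classes Bb, D, F, Ab arrange in thirds as Bb–D–F–Ab: a Bb dominant seventh chord.
Bb is the root of Bb dominant seventh; root in the bass means root position (figured bass 7).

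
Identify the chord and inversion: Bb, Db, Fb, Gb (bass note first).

Gb dominant seventh, first inversion

The pitch classes Bb, Db, Fb, Gb arrange in thirds as Gb–Bb–Db–Fb: a Gb dominant seventh chord.
The lowest note is Bb, the third of the chord, so this is first inversion (figured bass 6/5).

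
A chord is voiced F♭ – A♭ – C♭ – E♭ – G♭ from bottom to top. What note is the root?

Fb

Reordering Fb, Ab, Cb, Eb, Gb into stacked thirds gives Fb–Ab–Cb–Eb–Gb; the bottom of that stack, Fb, is the root.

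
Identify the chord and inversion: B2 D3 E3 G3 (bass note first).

The pitch classes B, D, E, G arrange in thirds as E–G–B–D: an E minor seventh chord.
With the fifth (B) in the bass, the chord is in second inversion (figured bass 4/3).

E minor seventh, second inversion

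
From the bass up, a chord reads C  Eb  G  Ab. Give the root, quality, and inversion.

Ab major seventh, first inversion

The distinct note names are C, Eb, G, Ab. Stacked in thirds they read Ab–C–Eb–G, which is a major seventh chord on Ab.
With the third (C) in the bass, the chord is in first inversion (figured bass 6/5).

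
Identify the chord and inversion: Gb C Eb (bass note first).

C diminished, second inversion

Reducing to letter names: Gb, C, Eb. These stack in thirds as C–Eb–Gb — a C diminished triad.
Gb is the fifth of C diminished; fifth in the bass means second inversion (figured bass 6/4).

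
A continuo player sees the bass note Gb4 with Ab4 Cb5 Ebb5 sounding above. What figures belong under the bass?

The notes Gb, Ab, Cb, Ebb stack in thirds as Ab–Cb–Ebb–Gb — an Ab half-diminished seventh chord. The bass Gb is the seventh, so this is third inversion: figured 4/2.

4/2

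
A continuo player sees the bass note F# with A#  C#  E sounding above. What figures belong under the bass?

7

The notes F#, A#, C#, E stack in thirds as F#–A#–C#–E — an F# dominant seventh chord. The bass F# is the root, so this is root position: figured 7.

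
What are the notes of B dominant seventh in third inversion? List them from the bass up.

A, B, D#, F#

Spelling B dominant seventh: B–D#–F#–A. In third inversion the seventh is bass, giving A, B, D#, F# from the bottom.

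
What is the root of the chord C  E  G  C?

C

The distinct letter names are C, E, G. Arranged as a stack of thirds they read C–E–G, so C is the root (a C major triad).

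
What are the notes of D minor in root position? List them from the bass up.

D, F, A

D minor is D–F–A. Root position puts the root (D) in the bass, with the remaining tones above: D, F, A.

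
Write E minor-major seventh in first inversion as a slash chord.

Em(maj7)/G

First inversion of E minor-major seventh has the third (G) in the bass. As a slash chord: Em(maj7)/G.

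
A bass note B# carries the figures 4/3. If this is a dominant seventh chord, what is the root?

The figures 4/3 mean the fifth of the chord is in the bass. If B# is the fifth of a dominant seventh chord, the root is E# (chord tones E#–G##–B#–D#).

E#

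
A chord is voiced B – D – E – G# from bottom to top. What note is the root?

Reordering B, D, E, G# into stacked thirds gives E–G#–B–D; the bottom of that stack, E, is the root.

E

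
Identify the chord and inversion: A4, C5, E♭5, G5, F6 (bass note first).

F dominant ninth, first inversion

Reducing to letter names: A, C, Eb, G, F. These stack in thirds as F–A–C–Eb–G — an F dominant ninth chord.
With the third (A) in the bass, the chord is in first inversion.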